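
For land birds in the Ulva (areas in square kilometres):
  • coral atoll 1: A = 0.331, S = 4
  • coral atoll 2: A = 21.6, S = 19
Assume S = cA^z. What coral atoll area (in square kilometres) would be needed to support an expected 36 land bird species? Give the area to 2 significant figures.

z = ln(19/4) / ln(21.6/0.331) = 1.5581 / 4.1783 = 0.3729
c = 4 / 0.331^0.3729 = 4 / 0.6621 = 6.041
A = (36/6.041)^(1/0.3729) ⇒ ln A = ln(5.959)/0.3729 = 4.7865
A = e^4.7865 ≈ 119.9 square kilometres

120 square kilometres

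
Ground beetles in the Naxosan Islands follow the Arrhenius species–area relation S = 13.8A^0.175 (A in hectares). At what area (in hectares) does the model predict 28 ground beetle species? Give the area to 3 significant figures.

28 = 13.8 × A^0.175  ⇒  A^0.175 = 28/13.8 = 2.029
ln A = ln(2.029) / 0.175 = 0.7075 / 0.175 = 4.0431
A = e^4.0431 ≈ 57 hectares

57.0 hectares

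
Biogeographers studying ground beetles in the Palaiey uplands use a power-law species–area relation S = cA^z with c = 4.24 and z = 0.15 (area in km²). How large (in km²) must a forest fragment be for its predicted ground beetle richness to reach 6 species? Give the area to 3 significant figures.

10.1 km²

6 = 4.24 × A^0.15  ⇒  A^0.15 = 6/4.24 = 1.415
ln A = ln(1.415) / 0.15 = 0.3472 / 0.15 = 2.3146
A = e^2.3146 ≈ 10.12 km²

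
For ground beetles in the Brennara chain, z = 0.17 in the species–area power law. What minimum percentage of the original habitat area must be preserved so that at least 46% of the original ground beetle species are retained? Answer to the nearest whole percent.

1%

Need (A_new/A_old)^0.17 = 0.46, so A_new/A_old = 0.46^(1/0.17) = 0.46^5.882
ln(A_new/A_old) = ln 0.46 / 0.17 = -0.7765 / 0.17 = -4.5678
A_new/A_old = e^-4.5678 ≈ 0.01038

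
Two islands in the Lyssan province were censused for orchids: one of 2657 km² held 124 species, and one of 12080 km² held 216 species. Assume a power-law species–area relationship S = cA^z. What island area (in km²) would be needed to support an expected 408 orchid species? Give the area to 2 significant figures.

z = ln(216/124) / ln(12080/2657) = 0.5550 / 1.5144 = 0.3665
c = 124 / 2657^0.3665 = 124 / 17.99 = 6.893
A = (408/6.893)^(1/0.3665) ⇒ ln A = ln(59.19)/0.3665 = 11.1347
A = e^11.1347 ≈ 68504 km²

69000 km²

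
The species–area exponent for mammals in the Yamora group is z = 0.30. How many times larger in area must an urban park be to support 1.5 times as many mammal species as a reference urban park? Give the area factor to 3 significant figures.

3.86

(A₂/A₁)^0.3 = 1.5, so A₂/A₁ = 1.5^(1/0.3) = 1.5^3.333
ln(A₂/A₁) = ln 1.5 / 0.3 = 0.4055 / 0.3 = 1.3516
A₂/A₁ = e^1.3516 ≈ 3.863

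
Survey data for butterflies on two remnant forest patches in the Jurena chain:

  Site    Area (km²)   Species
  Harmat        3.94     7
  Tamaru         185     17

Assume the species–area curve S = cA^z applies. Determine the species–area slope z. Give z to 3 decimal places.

Taking logs: ln S = ln c + z ln A, so z = (ln S₂ − ln S₁)/(ln A₂ − ln A₁).
z = ln(17/7) / ln(185/3.94) = ln(2.429) / ln(46.95) = 0.8873 / 3.8492 = 0.2305

0.231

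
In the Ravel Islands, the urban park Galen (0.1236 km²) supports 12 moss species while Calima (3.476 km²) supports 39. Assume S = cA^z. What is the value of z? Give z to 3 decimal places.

Taking logs: ln S = ln c + z ln A, so z = (ln S₂ − ln S₁)/(ln A₂ − ln A₁).
z = ln(39/12) / ln(3.476/0.1236) = ln(3.25) / ln(28.12) = 1.1787 / 3.3366 = 0.3533

0.353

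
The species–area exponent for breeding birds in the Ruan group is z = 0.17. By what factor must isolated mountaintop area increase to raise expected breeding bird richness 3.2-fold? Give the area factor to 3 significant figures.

936

(A₂/A₁)^0.17 = 3.2, so A₂/A₁ = 3.2^(1/0.17) = 3.2^5.882
ln(A₂/A₁) = ln 3.2 / 0.17 = 1.1632 / 0.17 = 6.8421
A₂/A₁ = e^6.8421 ≈ 936.4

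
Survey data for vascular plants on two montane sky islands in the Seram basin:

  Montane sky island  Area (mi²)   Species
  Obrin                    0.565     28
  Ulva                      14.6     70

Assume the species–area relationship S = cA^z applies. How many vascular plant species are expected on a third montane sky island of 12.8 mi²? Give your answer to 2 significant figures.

67

z = ln(70/28) / ln(14.6/0.565) = 0.9163 / 3.2520 = 0.2818
c = 28 / 0.565^0.2818 = 28 / 0.8514 = 32.89
S₃ = 32.89 × 12.8^0.2818 = 32.89 × 2.051 ≈ 67.45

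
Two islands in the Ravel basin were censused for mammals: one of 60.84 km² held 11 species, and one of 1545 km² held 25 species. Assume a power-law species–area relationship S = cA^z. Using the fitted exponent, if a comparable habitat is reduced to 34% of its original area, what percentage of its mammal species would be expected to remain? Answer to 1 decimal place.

z = ln(25/11) / ln(1545/60.84) = 0.8210 / 3.2345 = 0.2538
S_new/S_old = (A_new/A_old)^z = 0.34^0.2538 = exp(0.2538 × -1.0788) = 0.7605

76.0%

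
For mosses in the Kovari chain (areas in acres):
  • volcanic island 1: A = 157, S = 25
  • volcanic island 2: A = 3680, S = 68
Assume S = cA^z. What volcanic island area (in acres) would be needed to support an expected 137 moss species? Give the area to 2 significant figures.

33000 acres

z = ln(68/25) / ln(3680/157) = 1.0006 / 3.1544 = 0.3172
c = 25 / 157^0.3172 = 25 / 4.972 = 5.028
A = (137/5.028)^(1/0.3172) ⇒ ln A = ln(27.25)/0.3172 = 10.4189
A = e^10.4189 ≈ 33485 acres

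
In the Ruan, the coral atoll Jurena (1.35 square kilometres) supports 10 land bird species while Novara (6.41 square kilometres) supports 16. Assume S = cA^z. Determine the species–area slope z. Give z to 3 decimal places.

0.302

Taking logs: ln S = ln c + z ln A, so z = (ln S₂ − ln S₁)/(ln A₂ − ln A₁).
z = ln(16/10) / ln(6.41/1.35) = ln(1.6) / ln(4.748) = 0.4700 / 1.5578 = 0.3017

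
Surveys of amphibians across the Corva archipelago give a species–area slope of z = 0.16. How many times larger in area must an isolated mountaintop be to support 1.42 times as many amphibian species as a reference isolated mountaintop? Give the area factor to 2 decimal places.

8.95

(A₂/A₁)^0.16 = 1.42, so A₂/A₁ = 1.42^(1/0.16) = 1.42^6.25
ln(A₂/A₁) = ln 1.42 / 0.16 = 0.3507 / 0.16 = 2.1916
A₂/A₁ = e^2.1916 ≈ 8.95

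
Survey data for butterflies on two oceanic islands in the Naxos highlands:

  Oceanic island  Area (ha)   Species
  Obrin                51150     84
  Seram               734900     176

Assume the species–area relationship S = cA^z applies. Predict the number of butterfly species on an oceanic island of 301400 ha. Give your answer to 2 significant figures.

140

z = ln(176/84) / ln(734900/51150) = 0.7397 / 2.6650 = 0.2776
c = 84 / 51150^0.2776 = 84 / 20.27 = 4.143
S₃ = 4.143 × 301400^0.2776 = 4.143 × 33.17 ≈ 137.4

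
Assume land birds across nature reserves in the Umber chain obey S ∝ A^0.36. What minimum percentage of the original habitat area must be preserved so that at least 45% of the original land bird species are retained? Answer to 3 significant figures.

Need (A_new/A_old)^0.36 = 0.45, so A_new/A_old = 0.45^(1/0.36) = 0.45^2.778
ln(A_new/A_old) = ln 0.45 / 0.36 = -0.7985 / 0.36 = -2.2181
A_new/A_old = e^-2.2181 ≈ 0.1088

10.9%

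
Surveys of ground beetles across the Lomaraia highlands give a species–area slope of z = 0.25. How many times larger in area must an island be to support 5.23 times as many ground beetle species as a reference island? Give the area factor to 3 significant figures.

(A₂/A₁)^0.25 = 5.23, so A₂/A₁ = 5.23^(1/0.25) = 5.23^4
ln(A₂/A₁) = ln 5.23 / 0.25 = 1.6544 / 0.25 = 6.6176
A₂/A₁ = e^6.6176 ≈ 748.2

748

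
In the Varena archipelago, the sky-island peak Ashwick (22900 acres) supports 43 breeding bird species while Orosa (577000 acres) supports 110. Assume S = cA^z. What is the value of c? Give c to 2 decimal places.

z = ln(S₂/S₁) / ln(A₂/A₁) = ln(110/43) / ln(577000/22900) = 0.9393 / 3.2267 = 0.2911
c = S₁ / A₁^z = 43 / 22900^0.2911 = 43 / 18.58 = 2.314

2.31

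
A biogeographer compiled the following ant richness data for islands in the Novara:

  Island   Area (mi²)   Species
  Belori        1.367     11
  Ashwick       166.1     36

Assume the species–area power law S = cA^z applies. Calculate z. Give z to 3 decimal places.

0.247

Taking logs: ln S = ln c + z ln A, so z = (ln S₂ − ln S₁)/(ln A₂ − ln A₁).
z = ln(36/11) / ln(166.1/1.367) = ln(3.273) / ln(121.5) = 1.1856 / 4.8000 = 0.2470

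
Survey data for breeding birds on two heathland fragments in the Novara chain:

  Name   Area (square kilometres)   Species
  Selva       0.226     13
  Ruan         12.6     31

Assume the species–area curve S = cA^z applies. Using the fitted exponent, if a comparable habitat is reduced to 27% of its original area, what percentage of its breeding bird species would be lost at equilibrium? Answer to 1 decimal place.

24.6%

z = ln(31/13) / ln(12.6/0.226) = 0.8690 / 4.0209 = 0.2161
S_new/S_old = (A_new/A_old)^z = 0.27^0.2161 = exp(0.2161 × -1.3093) = 0.7535
Fraction lost = 1 − 0.7535 = 0.2465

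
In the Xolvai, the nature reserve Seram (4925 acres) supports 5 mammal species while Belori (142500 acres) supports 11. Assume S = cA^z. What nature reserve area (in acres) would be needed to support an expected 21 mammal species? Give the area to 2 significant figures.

2300000 acres

z = ln(11/5) / ln(142500/4925) = 0.7885 / 3.3650 = 0.2343
c = 5 / 4925^0.2343 = 5 / 7.331 = 0.682
A = (21/0.682)^(1/0.2343) ⇒ ln A = ln(30.79)/0.2343 = 14.6268
A = e^14.6268 ≈ 2250820 acres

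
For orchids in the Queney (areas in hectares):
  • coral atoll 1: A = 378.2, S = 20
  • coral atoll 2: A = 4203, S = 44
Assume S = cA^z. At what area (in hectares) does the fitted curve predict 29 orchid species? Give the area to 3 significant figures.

1180 hectares

z = ln(44/20) / ln(4203/378.2) = 0.7885 / 2.4081 = 0.3274
c = 20 / 378.2^0.3274 = 20 / 6.982 = 2.864
A = (29/2.864)^(1/0.3274) ⇒ ln A = ln(10.12)/0.3274 = 7.0703
A = e^7.0703 ≈ 1176 hectares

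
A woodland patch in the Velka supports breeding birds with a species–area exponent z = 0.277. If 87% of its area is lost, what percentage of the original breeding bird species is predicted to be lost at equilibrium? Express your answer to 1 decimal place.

S_new/S_old = (A_new/A_old)^z = 0.13^0.277
= exp(0.277 × ln 0.13) = exp(0.277 × -2.0402) = exp(-0.5651) ≈ 0.5683
Fraction lost = 1 − 0.5683 = 0.4317

43.2%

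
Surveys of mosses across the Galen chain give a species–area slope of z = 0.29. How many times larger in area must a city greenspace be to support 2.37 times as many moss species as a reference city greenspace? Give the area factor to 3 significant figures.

(A₂/A₁)^0.29 = 2.37, so A₂/A₁ = 2.37^(1/0.29) = 2.37^3.448
ln(A₂/A₁) = ln 2.37 / 0.29 = 0.8629 / 0.29 = 2.9755
A₂/A₁ = e^2.9755 ≈ 19.6

19.6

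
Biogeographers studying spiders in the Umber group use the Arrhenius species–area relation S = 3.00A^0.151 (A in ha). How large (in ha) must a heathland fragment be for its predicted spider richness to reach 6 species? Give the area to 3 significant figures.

98.5 ha

6 = 3 × A^0.151  ⇒  A^0.151 = 6/3 = 2
ln A = ln(2) / 0.151 = 0.6931 / 0.151 = 4.5904
A = e^4.5904 ≈ 98.53 ha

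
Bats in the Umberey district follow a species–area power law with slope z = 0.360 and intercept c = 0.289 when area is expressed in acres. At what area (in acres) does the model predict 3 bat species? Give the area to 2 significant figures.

3 = 0.289 × A^0.36  ⇒  A^0.36 = 3/0.289 = 10.38
ln A = ln(10.38) / 0.36 = 2.3399 / 0.36 = 6.4998
A = e^6.4998 ≈ 665 acres

670 acres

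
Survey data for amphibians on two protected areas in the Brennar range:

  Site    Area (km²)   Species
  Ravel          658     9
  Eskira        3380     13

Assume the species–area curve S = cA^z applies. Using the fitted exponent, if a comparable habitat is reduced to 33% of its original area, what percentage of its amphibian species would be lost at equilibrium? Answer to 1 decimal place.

z = ln(13/9) / ln(3380/658) = 0.3677 / 1.6364 = 0.2247
S_new/S_old = (A_new/A_old)^z = 0.33^0.2247 = exp(0.2247 × -1.1087) = 0.7795
Fraction lost = 1 − 0.7795 = 0.2205

22.1%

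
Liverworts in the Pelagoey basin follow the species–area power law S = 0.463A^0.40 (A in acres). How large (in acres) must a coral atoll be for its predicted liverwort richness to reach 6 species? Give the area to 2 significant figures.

600 acres

6 = 0.463 × A^0.4  ⇒  A^0.4 = 6/0.463 = 12.96
ln A = ln(12.96) / 0.4 = 2.5618 / 0.4 = 6.4045
A = e^6.4045 ≈ 604.5 acres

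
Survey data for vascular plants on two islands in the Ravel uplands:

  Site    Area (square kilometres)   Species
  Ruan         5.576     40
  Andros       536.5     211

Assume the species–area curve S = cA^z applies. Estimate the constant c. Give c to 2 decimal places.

21.39

z = ln(S₂/S₁) / ln(A₂/A₁) = ln(211/40) / ln(536.5/5.576) = 1.6630 / 4.5666 = 0.3642
c = S₁ / A₁^z = 40 / 5.576^0.3642 = 40 / 1.87 = 21.39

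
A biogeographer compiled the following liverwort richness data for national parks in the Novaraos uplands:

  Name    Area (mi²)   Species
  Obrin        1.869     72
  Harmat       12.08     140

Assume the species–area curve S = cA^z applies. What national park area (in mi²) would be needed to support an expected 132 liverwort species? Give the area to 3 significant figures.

z = ln(140/72) / ln(12.08/1.869) = 0.6650 / 1.8661 = 0.3563
c = 72 / 1.869^0.3563 = 72 / 1.25 = 57.62
A = (132/57.62)^(1/0.3563) ⇒ ln A = ln(2.291)/0.3563 = 2.3264
A = e^2.3264 ≈ 10.24 mi²

10.2 mi²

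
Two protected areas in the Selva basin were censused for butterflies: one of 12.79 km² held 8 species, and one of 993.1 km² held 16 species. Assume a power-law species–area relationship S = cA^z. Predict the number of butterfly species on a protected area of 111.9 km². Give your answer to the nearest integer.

z = ln(16/8) / ln(993.1/12.79) = 0.6931 / 4.3522 = 0.1593
c = 8 / 12.79^0.1593 = 8 / 1.501 = 5.331
S₃ = 5.331 × 111.9^0.1593 = 5.331 × 2.12 ≈ 11.3

11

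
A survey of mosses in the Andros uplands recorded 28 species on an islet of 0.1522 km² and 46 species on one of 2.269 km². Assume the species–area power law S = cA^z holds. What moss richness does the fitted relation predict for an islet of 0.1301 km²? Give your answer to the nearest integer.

z = ln(46/28) / ln(2.269/0.1522) = 0.4964 / 2.7019 = 0.1837
c = 28 / 0.1522^0.1837 = 28 / 0.7076 = 39.57
S₃ = 39.57 × 0.1301^0.1837 = 39.57 × 0.6875 ≈ 27.2

27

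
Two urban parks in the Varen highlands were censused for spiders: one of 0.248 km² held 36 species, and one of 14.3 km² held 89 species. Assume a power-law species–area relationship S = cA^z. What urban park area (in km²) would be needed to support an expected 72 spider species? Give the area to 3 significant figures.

5.53 km²

z = ln(89/36) / ln(14.3/0.248) = 0.9051 / 4.0546 = 0.2232
c = 36 / 0.248^0.2232 = 36 / 0.7325 = 49.15
A = (72/49.15)^(1/0.2232) ⇒ ln A = ln(1.465)/0.2232 = 1.7107
A = e^1.7107 ≈ 5.533 km²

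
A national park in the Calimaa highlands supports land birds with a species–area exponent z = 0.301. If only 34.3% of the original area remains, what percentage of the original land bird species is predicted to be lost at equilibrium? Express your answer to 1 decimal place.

S_new/S_old = (A_new/A_old)^z = 0.343^0.301
= exp(0.301 × ln 0.343) = exp(0.301 × -1.0700) = exp(-0.3221) ≈ 0.7246
Fraction lost = 1 − 0.7246 = 0.2754

27.5%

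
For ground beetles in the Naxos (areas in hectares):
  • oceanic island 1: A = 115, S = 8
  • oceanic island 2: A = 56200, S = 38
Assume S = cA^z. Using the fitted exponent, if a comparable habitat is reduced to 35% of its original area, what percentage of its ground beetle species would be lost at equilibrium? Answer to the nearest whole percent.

23%

z = ln(38/8) / ln(56200/115) = 1.5581 / 6.1917 = 0.2516
S_new/S_old = (A_new/A_old)^z = 0.35^0.2516 = exp(0.2516 × -1.0498) = 0.7678
Fraction lost = 1 − 0.7678 = 0.2322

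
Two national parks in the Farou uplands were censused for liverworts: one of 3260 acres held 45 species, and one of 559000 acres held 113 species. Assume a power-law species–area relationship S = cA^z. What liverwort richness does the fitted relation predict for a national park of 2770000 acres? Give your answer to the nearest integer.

z = ln(113/45) / ln(559000/3260) = 0.9207 / 5.1444 = 0.1790
c = 45 / 3260^0.1790 = 45 / 4.254 = 10.58
S₃ = 10.58 × 2770000^0.1790 = 10.58 × 14.22 ≈ 150.5

150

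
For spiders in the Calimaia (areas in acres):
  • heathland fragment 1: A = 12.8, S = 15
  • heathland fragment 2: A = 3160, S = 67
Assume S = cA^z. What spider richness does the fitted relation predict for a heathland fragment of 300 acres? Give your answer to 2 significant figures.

35

z = ln(67/15) / ln(3160/12.8) = 1.4966 / 5.5089 = 0.2717
c = 15 / 12.8^0.2717 = 15 / 1.999 = 7.504
S₃ = 7.504 × 300^0.2717 = 7.504 × 4.71 ≈ 35.34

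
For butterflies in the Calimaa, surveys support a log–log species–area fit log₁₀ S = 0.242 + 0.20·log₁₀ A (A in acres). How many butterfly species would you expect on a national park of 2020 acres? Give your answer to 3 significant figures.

8.00

S = 1.746 × 2020^0.2
ln S = ln 1.746 + 0.2 × ln 2020 = 0.5572 + 0.2 × 7.6109 = 2.0794
S = e^2.0794 ≈ 8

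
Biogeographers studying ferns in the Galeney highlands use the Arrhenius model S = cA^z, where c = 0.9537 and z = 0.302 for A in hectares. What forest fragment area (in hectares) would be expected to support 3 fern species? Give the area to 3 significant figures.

44.5 hectares

3 = 0.9537 × A^0.302  ⇒  A^0.302 = 3/0.9537 = 3.146
ln A = ln(3.146) / 0.302 = 1.1460 / 0.302 = 3.7948
A = e^3.7948 ≈ 44.47 hectares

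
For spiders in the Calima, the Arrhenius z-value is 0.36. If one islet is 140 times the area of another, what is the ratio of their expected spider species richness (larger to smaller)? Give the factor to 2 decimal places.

S₂/S₁ = (A₂/A₁)^z = 140^0.36
ln(S₂/S₁) = 0.36 × ln 140 = 0.36 × 4.9416 = 1.7790
S₂/S₁ = e^1.7790 ≈ 5.924

5.92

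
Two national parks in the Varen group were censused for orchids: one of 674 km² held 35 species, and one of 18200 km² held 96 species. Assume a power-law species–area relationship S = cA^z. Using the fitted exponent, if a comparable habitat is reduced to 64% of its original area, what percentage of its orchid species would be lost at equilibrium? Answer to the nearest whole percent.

13%

z = ln(96/35) / ln(18200/674) = 1.0090 / 3.2959 = 0.3061
S_new/S_old = (A_new/A_old)^z = 0.64^0.3061 = exp(0.3061 × -0.4463) = 0.8723
Fraction lost = 1 − 0.8723 = 0.1277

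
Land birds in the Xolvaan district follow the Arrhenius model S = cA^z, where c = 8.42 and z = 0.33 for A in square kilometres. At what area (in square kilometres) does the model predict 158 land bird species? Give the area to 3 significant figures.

7220 square kilometres

158 = 8.42 × A^0.33  ⇒  A^0.33 = 158/8.42 = 18.76
ln A = ln(18.76) / 0.33 = 2.9320 / 0.33 = 8.8848
A = e^8.8848 ≈ 7221 square kilometres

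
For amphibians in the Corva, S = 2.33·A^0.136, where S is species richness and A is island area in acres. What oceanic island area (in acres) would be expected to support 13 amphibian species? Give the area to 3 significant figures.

309000 acres

13 = 2.33 × A^0.136  ⇒  A^0.136 = 13/2.33 = 5.579
ln A = ln(5.579) / 0.136 = 1.7191 / 0.136 = 12.6403
A = e^12.6403 ≈ 308755 acres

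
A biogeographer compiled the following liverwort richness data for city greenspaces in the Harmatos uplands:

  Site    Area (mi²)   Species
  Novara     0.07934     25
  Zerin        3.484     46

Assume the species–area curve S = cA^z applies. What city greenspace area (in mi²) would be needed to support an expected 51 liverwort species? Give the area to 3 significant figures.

6.61 mi²

z = ln(46/25) / ln(3.484/0.07934) = 0.6098 / 3.7822 = 0.1612
c = 25 / 0.07934^0.1612 = 25 / 0.6646 = 37.62
A = (51/37.62)^(1/0.1612) ⇒ ln A = ln(1.356)/0.1612 = 1.8882
A = e^1.8882 ≈ 6.607 mi²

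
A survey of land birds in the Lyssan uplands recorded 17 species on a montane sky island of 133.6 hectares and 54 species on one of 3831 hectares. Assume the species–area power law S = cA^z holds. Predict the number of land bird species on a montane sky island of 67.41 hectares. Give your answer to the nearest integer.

z = ln(54/17) / ln(3831/133.6) = 1.1558 / 3.3560 = 0.3444
c = 17 / 133.6^0.3444 = 17 / 5.396 = 3.15
S₃ = 3.15 × 67.41^0.3444 = 3.15 × 4.264 ≈ 13.43

13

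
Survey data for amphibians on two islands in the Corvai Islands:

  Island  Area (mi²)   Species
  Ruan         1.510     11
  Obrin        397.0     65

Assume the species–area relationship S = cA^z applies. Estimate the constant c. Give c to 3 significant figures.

9.65

z = ln(S₂/S₁) / ln(A₂/A₁) = ln(65/11) / ln(397/1.51) = 1.7765 / 5.5718 = 0.3188
c = S₁ / A₁^z = 11 / 1.51^0.3188 = 11 / 1.14 = 9.646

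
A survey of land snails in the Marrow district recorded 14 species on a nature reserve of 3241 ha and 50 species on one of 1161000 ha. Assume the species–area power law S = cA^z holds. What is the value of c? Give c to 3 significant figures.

z = ln(S₂/S₁) / ln(A₂/A₁) = ln(50/14) / ln(1161000/3241) = 1.2730 / 5.8812 = 0.2164
c = S₁ / A₁^z = 14 / 3241^0.2164 = 14 / 5.753 = 2.434

2.43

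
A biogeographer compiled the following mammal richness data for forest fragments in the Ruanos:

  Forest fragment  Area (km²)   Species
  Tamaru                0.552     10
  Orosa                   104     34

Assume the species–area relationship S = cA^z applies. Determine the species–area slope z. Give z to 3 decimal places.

Taking logs: ln S = ln c + z ln A, so z = (ln S₂ − ln S₁)/(ln A₂ − ln A₁).
z = ln(34/10) / ln(104/0.552) = ln(3.4) / ln(188.4) = 1.2238 / 5.2386 = 0.2336

0.234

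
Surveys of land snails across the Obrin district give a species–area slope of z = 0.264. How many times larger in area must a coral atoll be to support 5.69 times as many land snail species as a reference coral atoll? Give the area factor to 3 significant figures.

725

(A₂/A₁)^0.264 = 5.69, so A₂/A₁ = 5.69^(1/0.264) = 5.69^3.788
ln(A₂/A₁) = ln 5.69 / 0.264 = 1.7387 / 0.264 = 6.5860
A₂/A₁ = e^6.5860 ≈ 724.9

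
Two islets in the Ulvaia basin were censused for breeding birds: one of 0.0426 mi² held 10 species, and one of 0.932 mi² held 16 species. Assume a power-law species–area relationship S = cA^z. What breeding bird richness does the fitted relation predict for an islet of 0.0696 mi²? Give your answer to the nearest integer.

z = ln(16/10) / ln(0.932/0.0426) = 0.4700 / 3.0855 = 0.1523
c = 10 / 0.0426^0.1523 = 10 / 0.6183 = 16.17
S₃ = 16.17 × 0.0696^0.1523 = 16.17 × 0.6663 ≈ 10.78

11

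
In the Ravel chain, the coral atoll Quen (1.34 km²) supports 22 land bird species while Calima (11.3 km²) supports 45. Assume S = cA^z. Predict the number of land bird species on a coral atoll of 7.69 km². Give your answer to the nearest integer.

40

z = ln(45/22) / ln(11.3/1.34) = 0.7156 / 2.1321 = 0.3356
c = 22 / 1.34^0.3356 = 22 / 1.103 = 19.94
S₃ = 19.94 × 7.69^0.3356 = 19.94 × 1.983 ≈ 39.55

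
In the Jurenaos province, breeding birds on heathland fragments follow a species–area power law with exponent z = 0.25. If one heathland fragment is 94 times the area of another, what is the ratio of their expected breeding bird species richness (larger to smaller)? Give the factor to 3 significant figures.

S₂/S₁ = (A₂/A₁)^z = 94^0.25
ln(S₂/S₁) = 0.25 × ln 94 = 0.25 × 4.5433 = 1.1358
S₂/S₁ = e^1.1358 ≈ 3.114

3.11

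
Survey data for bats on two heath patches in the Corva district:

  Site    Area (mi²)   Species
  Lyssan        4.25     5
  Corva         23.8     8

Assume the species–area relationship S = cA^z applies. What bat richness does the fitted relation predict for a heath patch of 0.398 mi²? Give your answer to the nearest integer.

3

z = ln(8/5) / ln(23.8/4.25) = 0.4700 / 1.7228 = 0.2728
c = 5 / 4.25^0.2728 = 5 / 1.484 = 3.369
S₃ = 3.369 × 0.398^0.2728 = 3.369 × 0.7778 ≈ 2.62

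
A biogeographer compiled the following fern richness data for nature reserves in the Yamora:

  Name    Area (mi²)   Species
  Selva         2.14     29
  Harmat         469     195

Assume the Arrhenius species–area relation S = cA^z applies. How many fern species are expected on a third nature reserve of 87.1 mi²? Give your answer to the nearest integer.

108

z = ln(195/29) / ln(469/2.14) = 1.9057 / 5.3898 = 0.3536
c = 29 / 2.14^0.3536 = 29 / 1.309 = 22.16
S₃ = 22.16 × 87.1^0.3536 = 22.16 × 4.852 ≈ 107.5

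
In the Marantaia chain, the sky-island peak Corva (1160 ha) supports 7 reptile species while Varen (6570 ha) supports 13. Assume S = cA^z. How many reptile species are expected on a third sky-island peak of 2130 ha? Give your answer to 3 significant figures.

8.70

z = ln(13/7) / ln(6570/1160) = 0.6190 / 1.7341 = 0.3570
c = 7 / 1160^0.3570 = 7 / 12.42 = 0.5638
S₃ = 0.5638 × 2130^0.3570 = 0.5638 × 15.42 ≈ 8.696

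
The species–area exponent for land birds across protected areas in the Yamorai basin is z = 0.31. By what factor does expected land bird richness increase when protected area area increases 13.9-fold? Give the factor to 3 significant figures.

S₂/S₁ = (A₂/A₁)^z = 13.9^0.31
ln(S₂/S₁) = 0.31 × ln 13.9 = 0.31 × 2.6319 = 0.8159
S₂/S₁ = e^0.8159 ≈ 2.261

2.26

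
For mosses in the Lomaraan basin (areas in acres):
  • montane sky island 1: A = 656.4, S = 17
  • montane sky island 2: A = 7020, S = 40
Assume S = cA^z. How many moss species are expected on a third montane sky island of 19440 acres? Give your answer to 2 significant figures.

z = ln(40/17) / ln(7020/656.4) = 0.8557 / 2.3697 = 0.3611
c = 17 / 656.4^0.3611 = 17 / 10.4 = 1.634
S₃ = 1.634 × 19440^0.3611 = 1.634 × 35.36 ≈ 57.78

58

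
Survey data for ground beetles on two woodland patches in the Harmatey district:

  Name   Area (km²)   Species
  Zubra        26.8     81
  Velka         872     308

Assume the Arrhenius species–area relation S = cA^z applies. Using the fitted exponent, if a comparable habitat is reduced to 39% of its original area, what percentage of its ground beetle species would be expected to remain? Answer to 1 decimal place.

z = ln(308/81) / ln(872/26.8) = 1.3357 / 3.4824 = 0.3835
S_new/S_old = (A_new/A_old)^z = 0.39^0.3835 = exp(0.3835 × -0.9416) = 0.6969

69.7%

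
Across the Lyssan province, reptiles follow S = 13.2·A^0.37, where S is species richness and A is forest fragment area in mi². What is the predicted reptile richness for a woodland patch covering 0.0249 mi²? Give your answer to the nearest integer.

S = 13.2 × 0.0249^0.37
ln S = ln 13.2 + 0.37 × ln 0.0249 = 2.5802 + 0.37 × -3.6929 = 1.2138
S = e^1.2138 ≈ 3.366

3 species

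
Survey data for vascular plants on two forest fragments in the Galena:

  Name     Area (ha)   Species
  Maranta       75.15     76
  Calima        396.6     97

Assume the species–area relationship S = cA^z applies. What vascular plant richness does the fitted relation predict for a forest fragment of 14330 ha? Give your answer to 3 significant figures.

164

z = ln(97/76) / ln(396.6/75.15) = 0.2440 / 1.6634 = 0.1467
c = 76 / 75.15^0.1467 = 76 / 1.884 = 40.33
S₃ = 40.33 × 14330^0.1467 = 40.33 × 4.07 ≈ 164.2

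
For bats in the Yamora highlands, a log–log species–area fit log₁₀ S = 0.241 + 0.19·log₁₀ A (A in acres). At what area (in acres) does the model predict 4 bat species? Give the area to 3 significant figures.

4 = 1.742 × A^0.19  ⇒  A^0.19 = 4/1.742 = 2.296
ln A = ln(2.296) / 0.19 = 0.8314 / 0.19 = 4.3756
A = e^4.3756 ≈ 79.49 acres

79.5 acres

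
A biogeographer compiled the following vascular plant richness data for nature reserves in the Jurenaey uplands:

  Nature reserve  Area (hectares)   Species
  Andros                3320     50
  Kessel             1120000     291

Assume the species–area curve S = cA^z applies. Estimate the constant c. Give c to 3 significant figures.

4.30

z = ln(S₂/S₁) / ln(A₂/A₁) = ln(291/50) / ln(1120000/3320) = 1.7613 / 5.8211 = 0.3026
c = S₁ / A₁^z = 50 / 3320^0.3026 = 50 / 11.63 = 4.301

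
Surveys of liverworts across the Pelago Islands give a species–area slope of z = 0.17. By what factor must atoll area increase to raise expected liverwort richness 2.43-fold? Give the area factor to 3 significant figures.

(A₂/A₁)^0.17 = 2.43, so A₂/A₁ = 2.43^(1/0.17) = 2.43^5.882
ln(A₂/A₁) = ln 2.43 / 0.17 = 0.8879 / 0.17 = 5.2229
A₂/A₁ = e^5.2229 ≈ 185.5

185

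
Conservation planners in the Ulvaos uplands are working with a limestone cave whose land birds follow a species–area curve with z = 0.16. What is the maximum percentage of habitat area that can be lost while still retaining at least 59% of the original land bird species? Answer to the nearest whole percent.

Need (A_new/A_old)^0.16 = 0.59, so A_new/A_old = 0.59^(1/0.16) = 0.59^6.25
ln(A_new/A_old) = ln 0.59 / 0.16 = -0.5276 / 0.16 = -3.2977
A_new/A_old = e^-3.2977 ≈ 0.03697
Fraction that can be lost = 1 − 0.03697 = 0.963

96%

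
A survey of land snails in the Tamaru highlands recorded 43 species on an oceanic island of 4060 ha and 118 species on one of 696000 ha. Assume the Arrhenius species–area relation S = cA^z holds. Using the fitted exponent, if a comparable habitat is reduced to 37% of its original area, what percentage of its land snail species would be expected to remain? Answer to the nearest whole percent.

82%

z = ln(118/43) / ln(696000/4060) = 1.0095 / 5.1442 = 0.1962
S_new/S_old = (A_new/A_old)^z = 0.37^0.1962 = exp(0.1962 × -0.9943) = 0.8227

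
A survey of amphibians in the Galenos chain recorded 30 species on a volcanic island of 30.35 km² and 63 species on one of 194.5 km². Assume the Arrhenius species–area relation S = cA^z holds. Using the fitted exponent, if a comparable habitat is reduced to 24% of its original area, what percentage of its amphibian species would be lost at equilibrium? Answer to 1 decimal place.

43.4%

z = ln(63/30) / ln(194.5/30.35) = 0.7419 / 1.8576 = 0.3994
S_new/S_old = (A_new/A_old)^z = 0.24^0.3994 = exp(0.3994 × -1.4271) = 0.5655
Fraction lost = 1 − 0.5655 = 0.4345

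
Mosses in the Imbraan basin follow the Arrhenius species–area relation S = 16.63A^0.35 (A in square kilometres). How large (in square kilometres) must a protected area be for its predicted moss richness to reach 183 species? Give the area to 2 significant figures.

183 = 16.63 × A^0.35  ⇒  A^0.35 = 183/16.63 = 11
ln A = ln(11) / 0.35 = 2.3983 / 0.35 = 6.8522
A = e^6.8522 ≈ 946 square kilometres

950 square kilometres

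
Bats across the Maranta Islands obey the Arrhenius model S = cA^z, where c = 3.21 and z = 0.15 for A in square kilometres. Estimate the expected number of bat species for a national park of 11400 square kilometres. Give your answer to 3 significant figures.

13.0

S = 3.21 × 11400^0.15
ln S = ln 3.21 + 0.15 × ln 11400 = 1.1663 + 0.15 × 9.3414 = 2.5675
S = e^2.5675 ≈ 13.03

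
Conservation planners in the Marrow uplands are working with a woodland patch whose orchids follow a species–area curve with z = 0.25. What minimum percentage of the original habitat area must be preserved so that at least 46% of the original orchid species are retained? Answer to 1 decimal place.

4.5%

Need (A_new/A_old)^0.25 = 0.46, so A_new/A_old = 0.46^(1/0.25) = 0.46^4
ln(A_new/A_old) = ln 0.46 / 0.25 = -0.7765 / 0.25 = -3.1061
A_new/A_old = e^-3.1061 ≈ 0.04477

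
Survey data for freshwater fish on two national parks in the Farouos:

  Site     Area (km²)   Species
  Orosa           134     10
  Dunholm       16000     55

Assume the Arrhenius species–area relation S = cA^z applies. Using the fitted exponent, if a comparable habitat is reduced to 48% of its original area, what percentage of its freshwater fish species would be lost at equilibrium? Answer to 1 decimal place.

23.0%

z = ln(55/10) / ln(16000/134) = 1.7047 / 4.7825 = 0.3565
S_new/S_old = (A_new/A_old)^z = 0.48^0.3565 = exp(0.3565 × -0.7340) = 0.7698
Fraction lost = 1 − 0.7698 = 0.2302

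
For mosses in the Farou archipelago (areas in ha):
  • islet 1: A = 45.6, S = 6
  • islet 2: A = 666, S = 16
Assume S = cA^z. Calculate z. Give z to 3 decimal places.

0.366

Taking logs: ln S = ln c + z ln A, so z = (ln S₂ − ln S₁)/(ln A₂ − ln A₁).
z = ln(16/6) / ln(666/45.6) = ln(2.667) / ln(14.61) = 0.9808 / 2.6814 = 0.3658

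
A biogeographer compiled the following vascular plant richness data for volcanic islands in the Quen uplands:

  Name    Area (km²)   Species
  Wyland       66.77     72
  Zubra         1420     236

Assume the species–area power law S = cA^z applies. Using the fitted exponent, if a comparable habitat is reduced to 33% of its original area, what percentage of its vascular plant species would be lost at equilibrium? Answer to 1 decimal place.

35.0%

z = ln(236/72) / ln(1420/66.77) = 1.1872 / 3.0572 = 0.3883
S_new/S_old = (A_new/A_old)^z = 0.33^0.3883 = exp(0.3883 × -1.1087) = 0.6502
Fraction lost = 1 − 0.6502 = 0.3498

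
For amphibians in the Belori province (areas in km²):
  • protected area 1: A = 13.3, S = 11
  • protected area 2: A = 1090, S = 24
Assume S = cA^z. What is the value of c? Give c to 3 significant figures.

6.96

z = ln(S₂/S₁) / ln(A₂/A₁) = ln(24/11) / ln(1090/13.3) = 0.7802 / 4.4062 = 0.1771
c = S₁ / A₁^z = 11 / 13.3^0.1771 = 11 / 1.581 = 6.957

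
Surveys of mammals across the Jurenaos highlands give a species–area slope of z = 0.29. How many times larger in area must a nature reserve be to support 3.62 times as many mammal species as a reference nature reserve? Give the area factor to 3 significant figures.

84.4

(A₂/A₁)^0.29 = 3.62, so A₂/A₁ = 3.62^(1/0.29) = 3.62^3.448
ln(A₂/A₁) = ln 3.62 / 0.29 = 1.2865 / 0.29 = 4.4361
A₂/A₁ = e^4.4361 ≈ 84.45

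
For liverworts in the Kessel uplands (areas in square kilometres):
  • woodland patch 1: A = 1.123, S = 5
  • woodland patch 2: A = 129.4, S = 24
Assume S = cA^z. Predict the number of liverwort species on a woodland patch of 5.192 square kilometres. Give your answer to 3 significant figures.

8.29

z = ln(24/5) / ln(129.4/1.123) = 1.5686 / 4.7469 = 0.3305
c = 5 / 1.123^0.3305 = 5 / 1.039 = 4.812
S₃ = 4.812 × 5.192^0.3305 = 4.812 × 1.723 ≈ 8.293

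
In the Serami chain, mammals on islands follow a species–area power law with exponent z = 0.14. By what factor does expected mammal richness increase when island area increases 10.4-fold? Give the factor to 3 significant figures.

S₂/S₁ = (A₂/A₁)^z = 10.4^0.14
ln(S₂/S₁) = 0.14 × ln 10.4 = 0.14 × 2.3418 = 0.3279
S₂/S₁ = e^0.3279 ≈ 1.388

1.39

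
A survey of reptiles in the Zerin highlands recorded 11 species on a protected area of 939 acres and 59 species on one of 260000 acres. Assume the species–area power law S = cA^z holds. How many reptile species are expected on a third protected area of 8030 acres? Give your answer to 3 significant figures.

z = ln(59/11) / ln(260000/939) = 1.6796 / 5.6236 = 0.2987
c = 11 / 939^0.2987 = 11 / 7.724 = 1.424
S₃ = 1.424 × 8030^0.2987 = 1.424 × 14.66 ≈ 20.88

20.9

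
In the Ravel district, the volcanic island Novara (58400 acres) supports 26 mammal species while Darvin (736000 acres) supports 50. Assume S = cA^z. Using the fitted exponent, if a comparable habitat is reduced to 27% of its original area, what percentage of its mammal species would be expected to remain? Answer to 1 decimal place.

71.3%

z = ln(50/26) / ln(736000/58400) = 0.6539 / 2.5339 = 0.2581
S_new/S_old = (A_new/A_old)^z = 0.27^0.2581 = exp(0.2581 × -1.3093) = 0.7133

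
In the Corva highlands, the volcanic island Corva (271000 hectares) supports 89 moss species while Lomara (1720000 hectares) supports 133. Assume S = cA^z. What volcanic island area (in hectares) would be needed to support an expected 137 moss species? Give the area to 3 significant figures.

1970000 hectares

z = ln(133/89) / ln(1720000/271000) = 0.4017 / 1.8480 = 0.2174
c = 89 / 271000^0.2174 = 89 / 15.17 = 5.866
A = (137/5.866)^(1/0.2174) ⇒ ln A = ln(23.35)/0.2174 = 14.4941
A = e^14.4941 ≈ 1971188 hectares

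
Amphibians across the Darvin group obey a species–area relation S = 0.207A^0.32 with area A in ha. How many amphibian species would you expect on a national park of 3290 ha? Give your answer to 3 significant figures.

S = 0.207 × 3290^0.32
ln S = ln 0.207 + 0.32 × ln 3290 = -1.5750 + 0.32 × 8.0986 = 1.0165
S = e^1.0165 ≈ 2.764

2.76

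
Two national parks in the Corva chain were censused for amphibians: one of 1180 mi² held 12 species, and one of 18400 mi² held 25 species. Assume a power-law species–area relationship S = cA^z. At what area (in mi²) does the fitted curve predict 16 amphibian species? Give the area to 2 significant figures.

z = ln(25/12) / ln(18400/1180) = 0.7340 / 2.7468 = 0.2672
c = 12 / 1180^0.2672 = 12 / 6.619 = 1.813
A = (16/1.813)^(1/0.2672) ⇒ ln A = ln(8.826)/0.2672 = 8.1499
A = e^8.1499 ≈ 3463 mi²

3500 mi²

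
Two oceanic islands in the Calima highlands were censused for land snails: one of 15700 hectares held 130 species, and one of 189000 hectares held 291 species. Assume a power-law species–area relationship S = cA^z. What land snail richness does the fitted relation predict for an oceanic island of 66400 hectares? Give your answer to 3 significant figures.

z = ln(291/130) / ln(189000/15700) = 0.8058 / 2.4881 = 0.3239
c = 130 / 15700^0.3239 = 130 / 22.85 = 5.689
S₃ = 5.689 × 66400^0.3239 = 5.689 × 36.45 ≈ 207.4

207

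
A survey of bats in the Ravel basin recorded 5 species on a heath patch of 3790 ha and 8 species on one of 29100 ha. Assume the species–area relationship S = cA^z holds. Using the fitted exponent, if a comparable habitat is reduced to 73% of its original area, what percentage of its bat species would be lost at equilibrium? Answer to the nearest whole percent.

7%

z = ln(8/5) / ln(29100/3790) = 0.4700 / 2.0384 = 0.2306
S_new/S_old = (A_new/A_old)^z = 0.73^0.2306 = exp(0.2306 × -0.3147) = 0.93
Fraction lost = 1 − 0.93 = 0.07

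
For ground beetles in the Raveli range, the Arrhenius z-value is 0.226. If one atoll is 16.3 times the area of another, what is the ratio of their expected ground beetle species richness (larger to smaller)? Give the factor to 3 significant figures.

1.88

S₂/S₁ = (A₂/A₁)^z = 16.3^0.226
ln(S₂/S₁) = 0.226 × ln 16.3 = 0.226 × 2.7912 = 0.6308
S₂/S₁ = e^0.6308 ≈ 1.879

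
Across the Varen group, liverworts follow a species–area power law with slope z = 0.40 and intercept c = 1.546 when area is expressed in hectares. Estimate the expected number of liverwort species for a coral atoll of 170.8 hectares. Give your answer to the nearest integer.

S = 1.546 × 170.8^0.4 = 1.546 × 7.816 ≈ 12.08

12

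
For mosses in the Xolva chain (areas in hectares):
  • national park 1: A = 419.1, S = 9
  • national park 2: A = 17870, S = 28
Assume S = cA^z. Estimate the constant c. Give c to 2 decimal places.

1.45

z = ln(S₂/S₁) / ln(A₂/A₁) = ln(28/9) / ln(17870/419.1) = 1.1350 / 3.7528 = 0.3024
c = S₁ / A₁^z = 9 / 419.1^0.3024 = 9 / 6.21 = 1.449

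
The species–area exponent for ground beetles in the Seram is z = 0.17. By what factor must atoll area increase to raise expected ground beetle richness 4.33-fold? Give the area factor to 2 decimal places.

(A₂/A₁)^0.17 = 4.33, so A₂/A₁ = 4.33^(1/0.17) = 4.33^5.882
ln(A₂/A₁) = ln 4.33 / 0.17 = 1.4656 / 0.17 = 8.6210
A₂/A₁ = e^8.6210 ≈ 5547

5546.85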